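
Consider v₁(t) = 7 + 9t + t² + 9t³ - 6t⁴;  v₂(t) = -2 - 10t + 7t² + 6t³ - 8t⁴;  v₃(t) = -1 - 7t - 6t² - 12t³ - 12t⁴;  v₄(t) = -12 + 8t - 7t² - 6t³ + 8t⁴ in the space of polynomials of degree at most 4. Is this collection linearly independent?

linearly independent

Take coordinates with respect to the standard basis {1, t, …, t⁴}.
Place the vectors as rows of a 4×5 matrix and reduce to echelon form.
The reduction yields 4 nonzero rows, so the rank is 4.
Since rank = 4 (the number of vectors), the set is linearly independent.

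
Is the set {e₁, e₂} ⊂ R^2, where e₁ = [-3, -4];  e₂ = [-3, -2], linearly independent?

Row-reduce the matrix whose columns are e₁, e₂.
The reduction yields 2 nonzero rows, so the rank is 2.
Since rank = 2 (the number of vectors), the set is linearly independent.

linearly independent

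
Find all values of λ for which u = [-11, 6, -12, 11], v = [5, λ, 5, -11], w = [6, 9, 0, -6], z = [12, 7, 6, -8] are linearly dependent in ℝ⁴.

λ = -9/4

The set is linearly dependent precisely when det[u; v; w; z] = 0.
Expanding, det = 288*λ + 648.
Setting this to zero gives λ = -9/4.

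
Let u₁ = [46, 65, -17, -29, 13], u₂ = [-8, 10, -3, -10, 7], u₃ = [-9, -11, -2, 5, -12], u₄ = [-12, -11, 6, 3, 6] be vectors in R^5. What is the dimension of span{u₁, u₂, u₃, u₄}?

Row-reduce the 4×5 matrix with these as rows.
The echelon form has 3 nonzero rows, so the rank is 3.

dim = 3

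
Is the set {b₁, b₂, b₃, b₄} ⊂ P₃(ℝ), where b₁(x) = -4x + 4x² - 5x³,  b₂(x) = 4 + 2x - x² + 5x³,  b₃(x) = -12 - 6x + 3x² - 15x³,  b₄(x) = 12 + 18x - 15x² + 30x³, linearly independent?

linearly dependent

Write each element as a coordinate vector in ℝ⁴ using {1, x, …, x³}.
One vector is a scalar multiple of another, so the set is dependent.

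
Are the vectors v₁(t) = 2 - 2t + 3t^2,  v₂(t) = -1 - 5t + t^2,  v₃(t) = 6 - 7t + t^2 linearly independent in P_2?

Write each element as a coordinate vector in ℝ³ using {1, t, t^2}.
The matrix [v₁|v₂|v₃] has determinant 101.
A nonzero determinant means the columns are linearly independent.

linearly independent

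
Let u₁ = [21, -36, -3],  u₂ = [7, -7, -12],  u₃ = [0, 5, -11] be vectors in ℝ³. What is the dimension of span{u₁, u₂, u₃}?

Put the 3×3 matrix [u₁|u₂|u₃] into echelon form.
The echelon form has 2 nonzero rows, so the rank is 2.

dim = 2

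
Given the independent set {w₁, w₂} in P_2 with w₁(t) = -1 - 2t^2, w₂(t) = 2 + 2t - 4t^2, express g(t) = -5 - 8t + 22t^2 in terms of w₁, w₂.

g = -3w₁ - 4w₂

Identify each element with its coordinate vector in ℝ³ via {1, t, t^2}.
Since w₁, w₂ are independent, the coefficients expressing g are uniquely determined by a linear system.
The system has the unique solution (c₁, c₂) = (-3, -4).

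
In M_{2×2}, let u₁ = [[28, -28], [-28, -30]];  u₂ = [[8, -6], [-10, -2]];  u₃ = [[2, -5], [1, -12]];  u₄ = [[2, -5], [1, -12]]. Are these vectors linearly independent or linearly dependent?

linearly dependent

Write each element as a coordinate vector in ℝ⁴ using {E₁₁, E₁₂, E₂₁, E₂₂}.
Two of the vectors are equal, giving an immediate dependence.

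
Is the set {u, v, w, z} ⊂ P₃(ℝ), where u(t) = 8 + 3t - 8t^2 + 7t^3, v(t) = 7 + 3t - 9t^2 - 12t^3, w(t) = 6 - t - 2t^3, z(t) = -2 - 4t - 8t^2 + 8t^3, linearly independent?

linearly independent

Write each element as a coordinate vector in ℝ⁴ using {1, t, …, t^3}.
The matrix [u|v|w|z] has determinant -8466.
A nonzero determinant means the columns are linearly independent.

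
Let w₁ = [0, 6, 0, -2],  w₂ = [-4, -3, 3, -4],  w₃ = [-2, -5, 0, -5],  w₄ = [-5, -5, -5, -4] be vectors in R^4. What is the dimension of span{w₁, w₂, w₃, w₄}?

Apply Gaussian elimination to the matrix whose rows are w₁, w₂, w₃, w₄.
Reduction leaves 4 leading entries, giving rank 4.

4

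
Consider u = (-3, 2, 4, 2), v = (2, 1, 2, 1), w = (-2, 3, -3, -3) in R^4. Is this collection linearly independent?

linearly independent

Row-reduce the matrix whose columns are u, v, w.
The reduction yields 3 nonzero rows, so the rank is 3.
Since rank = 3 (the number of vectors), the set is linearly independent.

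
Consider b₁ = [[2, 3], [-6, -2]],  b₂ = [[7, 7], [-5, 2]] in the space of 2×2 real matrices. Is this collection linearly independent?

Take coordinates with respect to the standard basis {E₁₁, E₁₂, E₂₁, E₂₂}.
Row-reduce the matrix whose columns are b₁, b₂.
The reduction yields 2 nonzero rows, so the rank is 2.
Since rank = 2 (the number of vectors), the set is linearly independent.

linearly independent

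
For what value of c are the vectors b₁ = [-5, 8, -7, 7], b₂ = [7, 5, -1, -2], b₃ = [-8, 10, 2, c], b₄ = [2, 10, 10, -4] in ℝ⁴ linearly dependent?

Place the vectors as rows of a 4×4 matrix; dependence ⇔ determinant zero.
Cofactor expansion gives det = 1296*c - 5832.
Solving 1296*c - 5832 = 0 yields c = 9/2.

c = 9/2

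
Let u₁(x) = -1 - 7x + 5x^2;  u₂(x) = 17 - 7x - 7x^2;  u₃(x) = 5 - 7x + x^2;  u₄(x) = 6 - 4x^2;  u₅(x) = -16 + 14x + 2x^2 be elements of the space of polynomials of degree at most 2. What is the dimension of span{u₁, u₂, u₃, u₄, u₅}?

Pass to coordinate vectors with respect to the basis {1, x, x^2}.
Apply Gaussian elimination to the matrix whose rows are u₁, u₂, u₃, u₄, u₅.
Exactly 2 pivots survive; hence the rank is 2.
(With 5 elements in a 3-dimensional space the rank is at most 3.)

dim = 2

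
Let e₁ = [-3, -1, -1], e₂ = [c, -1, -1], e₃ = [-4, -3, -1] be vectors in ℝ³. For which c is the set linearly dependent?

The vectors are dependent exactly when the determinant of the matrix with rows e₁, e₂, e₃ vanishes.
The determinant works out to 2*c + 6.
Solving 2*c + 6 = 0 yields c = -3.

c = -3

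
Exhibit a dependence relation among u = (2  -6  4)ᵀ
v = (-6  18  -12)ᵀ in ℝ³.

3u + v = 0

Row-reduce the matrix with u, v as columns; the null space gives the coefficients.
A generator of the null space is (3, 1).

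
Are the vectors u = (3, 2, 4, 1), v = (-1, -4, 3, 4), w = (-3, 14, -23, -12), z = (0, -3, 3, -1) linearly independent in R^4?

linearly dependent

Form the 4×4 matrix with these as columns; its determinant is 0.
A zero determinant means the columns are linearly dependent.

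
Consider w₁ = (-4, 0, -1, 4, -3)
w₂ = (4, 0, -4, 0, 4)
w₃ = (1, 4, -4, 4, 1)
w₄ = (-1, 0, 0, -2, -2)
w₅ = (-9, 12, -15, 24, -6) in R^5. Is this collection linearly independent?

linearly dependent

Place the vectors as rows of a 5×5 matrix and reduce to echelon form.
The reduction yields 4 nonzero rows, so the rank is 4.
Since rank 4 < 5, the set is linearly dependent.
Indeed 3w₁ + 3w₃ - w₅ = 0.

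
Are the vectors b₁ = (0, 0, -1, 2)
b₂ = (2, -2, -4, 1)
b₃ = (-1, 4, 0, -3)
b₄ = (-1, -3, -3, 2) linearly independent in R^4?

The matrix [b₁|b₂|b₃|b₄] has determinant 97.
A nonzero determinant means the columns are linearly independent.

linearly independent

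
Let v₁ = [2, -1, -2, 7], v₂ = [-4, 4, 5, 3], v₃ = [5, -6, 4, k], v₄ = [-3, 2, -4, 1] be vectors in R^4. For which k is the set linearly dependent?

k = -23

Dependence holds iff the 4×4 matrix [v₁ v₂ v₃ v₄] is singular.
The determinant works out to 29*k + 667.
This vanishes exactly when k = -23.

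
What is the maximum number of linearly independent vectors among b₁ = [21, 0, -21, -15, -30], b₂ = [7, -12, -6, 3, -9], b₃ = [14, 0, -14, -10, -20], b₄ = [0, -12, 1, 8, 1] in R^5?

2

Put the 5×4 matrix [b₁|b₂|b₃|b₄] into echelon form.
Reduction leaves 2 leading entries, giving rank 2.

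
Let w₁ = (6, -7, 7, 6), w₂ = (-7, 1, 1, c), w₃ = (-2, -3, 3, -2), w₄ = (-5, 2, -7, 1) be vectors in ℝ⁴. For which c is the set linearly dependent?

c = -47/5

Dependence holds iff the 4×4 matrix [w₁ w₂ w₃ w₄] is singular.
Expanding, det = 160*c + 1504.
Solving 160*c + 1504 = 0 yields c = -47/5.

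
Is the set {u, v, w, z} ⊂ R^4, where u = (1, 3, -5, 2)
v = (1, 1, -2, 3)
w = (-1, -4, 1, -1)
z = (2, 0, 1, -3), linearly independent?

linearly independent

Form the 4×4 matrix with these as columns; its determinant is -108.
A nonzero determinant means the columns are linearly independent.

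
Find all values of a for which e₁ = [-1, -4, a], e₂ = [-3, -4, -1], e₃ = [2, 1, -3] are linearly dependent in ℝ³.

a = -31/5

The vectors are dependent exactly when the determinant of the matrix with rows e₁, e₂, e₃ vanishes.
Cofactor expansion gives det = 5*a + 31.
This vanishes exactly when a = -31/5.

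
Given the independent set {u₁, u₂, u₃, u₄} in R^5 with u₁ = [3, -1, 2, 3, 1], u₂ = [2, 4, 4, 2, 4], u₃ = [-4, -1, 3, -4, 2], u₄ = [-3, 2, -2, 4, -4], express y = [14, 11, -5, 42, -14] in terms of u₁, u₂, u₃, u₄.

Solve the system with u₁, u₂, u₃, u₄ as columns and y as the right-hand side.
Row-reducing the augmented matrix gives the unique coefficients (α₁, …, α₄) = (4, 1, -3, 4).

y = 4u₁ + u₂ - 3u₃ + 4u₄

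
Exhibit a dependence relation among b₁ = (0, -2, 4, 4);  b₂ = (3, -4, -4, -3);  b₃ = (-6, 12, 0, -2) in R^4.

2b₁ + 2b₂ + b₃ = 0

Write the vectors as columns of a matrix and find a nonzero vector in its null space.
The free variable yields coefficients (2, 2, 1) (any nonzero multiple also works).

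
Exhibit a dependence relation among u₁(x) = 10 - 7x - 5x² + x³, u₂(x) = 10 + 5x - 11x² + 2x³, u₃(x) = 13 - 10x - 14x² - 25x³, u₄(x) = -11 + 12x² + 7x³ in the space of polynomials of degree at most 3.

2u₂ + u₃ + 3u₄ = 0

Write each element as a vector in ℝ⁴ using {1, x, …, x³}.
Solve the homogeneous system with u₁, u₂, u₃, u₄ as columns by row-reducing the coefficient matrix.
One solution (up to scaling) is (0, 2, 1, 3).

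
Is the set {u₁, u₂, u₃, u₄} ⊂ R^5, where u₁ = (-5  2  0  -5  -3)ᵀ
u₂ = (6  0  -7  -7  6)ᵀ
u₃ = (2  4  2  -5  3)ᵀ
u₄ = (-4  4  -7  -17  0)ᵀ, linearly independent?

linearly dependent

Row-reduce the matrix whose columns are u₁, u₂, u₃, u₄.
The reduction yields 3 nonzero rows, so the rank is 3.
Since rank 3 < 4, the set is linearly dependent.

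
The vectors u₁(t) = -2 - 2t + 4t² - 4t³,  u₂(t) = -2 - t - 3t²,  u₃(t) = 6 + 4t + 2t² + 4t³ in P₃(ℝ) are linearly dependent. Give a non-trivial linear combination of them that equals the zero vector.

u₁ + 2u₂ + u₃ = 0

Write each element as a vector in ℝ⁴ using {1, t, …, t³}.
Write the vectors as columns of a matrix and find a nonzero vector in its null space.
The free variable yields coefficients (1, 2, 1) (any nonzero multiple also works).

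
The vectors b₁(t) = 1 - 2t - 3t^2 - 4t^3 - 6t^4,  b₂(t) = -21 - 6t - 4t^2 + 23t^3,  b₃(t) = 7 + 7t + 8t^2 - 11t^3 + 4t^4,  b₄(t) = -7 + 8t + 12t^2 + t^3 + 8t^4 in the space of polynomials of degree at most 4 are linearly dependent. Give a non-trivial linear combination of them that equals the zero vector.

Write each element as a vector in ℝ⁵ using {1, t, …, t^4}.
Row-reduce the matrix with b₁, b₂, b₃, b₄ as columns; the null space gives the coefficients.
A generator of the null space is (0, 1, 2, -1).

b₂ + 2b₃ - b₄ = 0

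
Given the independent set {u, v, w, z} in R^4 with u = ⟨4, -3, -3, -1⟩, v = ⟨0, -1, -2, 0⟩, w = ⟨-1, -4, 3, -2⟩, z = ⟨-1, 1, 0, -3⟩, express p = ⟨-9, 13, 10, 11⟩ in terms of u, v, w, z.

Since u, v, w, z are independent, the coefficients expressing p are uniquely determined by a linear system.
The system has the unique solution (a₁, …, a₄) = (-3, -2, -1, -2).

p = -3u - 2v - w - 2z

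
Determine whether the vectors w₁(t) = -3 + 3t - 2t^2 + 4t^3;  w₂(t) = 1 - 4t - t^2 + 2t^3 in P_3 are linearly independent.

Take coordinates with respect to the standard basis {1, t, …, t^3}.
Row-reduce the matrix whose columns are w₁, w₂.
The reduction yields 2 nonzero rows, so the rank is 2.
Since rank = 2 (the number of vectors), the set is linearly independent.

linearly independent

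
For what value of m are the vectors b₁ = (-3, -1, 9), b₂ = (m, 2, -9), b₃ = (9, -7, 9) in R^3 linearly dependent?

m = 1

The set is linearly dependent precisely when det[b₁; b₂; b₃] = 0.
The determinant works out to 54 - 54*m.
Solving 54 - 54*m = 0 yields m = 1.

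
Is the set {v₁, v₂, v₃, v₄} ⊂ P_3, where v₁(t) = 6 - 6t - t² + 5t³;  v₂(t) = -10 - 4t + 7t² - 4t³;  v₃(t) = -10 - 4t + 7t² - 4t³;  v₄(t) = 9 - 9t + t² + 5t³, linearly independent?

Write each element as a coordinate vector in ℝ⁴ using {1, t, …, t³}.
Two of the vectors are equal, giving an immediate dependence.

linearly dependent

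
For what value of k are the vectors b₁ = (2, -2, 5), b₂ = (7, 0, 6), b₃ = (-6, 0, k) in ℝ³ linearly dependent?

k = -36/7

Place the vectors as rows of a 3×3 matrix; dependence ⇔ determinant zero.
The determinant works out to 14*k + 72.
This vanishes exactly when k = -36/7.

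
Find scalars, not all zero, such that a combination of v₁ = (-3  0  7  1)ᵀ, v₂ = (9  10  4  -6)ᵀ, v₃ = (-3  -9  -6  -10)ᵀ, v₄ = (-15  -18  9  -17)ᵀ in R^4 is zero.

Row-reduce the matrix with v₁, v₂, v₃, v₄ as columns; the null space gives the coefficients.
A generator of the null space is (3, 0, 2, -1).

3v₁ + 2v₃ - v₄ = 0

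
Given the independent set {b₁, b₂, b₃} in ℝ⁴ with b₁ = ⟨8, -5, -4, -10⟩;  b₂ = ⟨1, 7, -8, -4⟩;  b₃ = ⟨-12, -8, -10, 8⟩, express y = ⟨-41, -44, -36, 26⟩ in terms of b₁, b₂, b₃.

y = b₁ - b₂ + 4b₃

Solve the system with b₁, b₂, b₃ as columns and y as the right-hand side.
The system has the unique solution (α₁, α₂, α₃) = (1, -1, 4).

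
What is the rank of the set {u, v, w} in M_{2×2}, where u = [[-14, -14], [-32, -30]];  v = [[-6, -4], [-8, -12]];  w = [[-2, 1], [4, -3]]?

Use coordinates relative to {E₁₁, E₁₂, E₂₁, E₂₂}.
Row-reduce the 3×4 matrix with these as rows.
Exactly 2 pivots survive; hence the rank is 2.

2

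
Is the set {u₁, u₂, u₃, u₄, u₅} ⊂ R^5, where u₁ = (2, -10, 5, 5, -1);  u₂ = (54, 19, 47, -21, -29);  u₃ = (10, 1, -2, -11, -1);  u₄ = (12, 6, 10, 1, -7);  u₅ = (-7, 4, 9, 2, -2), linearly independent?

linearly dependent

Row-reduce the matrix whose columns are u₁, u₂, u₃, u₄, u₅.
The reduction yields 4 nonzero rows, so the rank is 4.
Since rank 4 < 5, the set is linearly dependent.
Indeed u₁ - u₂ + 3u₃ + 3u₄ + 2u₅ = 0.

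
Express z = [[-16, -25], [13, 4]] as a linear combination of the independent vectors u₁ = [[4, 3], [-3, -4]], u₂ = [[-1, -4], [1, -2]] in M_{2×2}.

Take coordinate vectors relative to {E₁₁, E₁₂, E₂₁, E₂₂}.
Write z = α₁u₁ + α₂u₂ and equate components.
The system has the unique solution (α₁, α₂) = (-3, 4).

z = -3u₁ + 4u₂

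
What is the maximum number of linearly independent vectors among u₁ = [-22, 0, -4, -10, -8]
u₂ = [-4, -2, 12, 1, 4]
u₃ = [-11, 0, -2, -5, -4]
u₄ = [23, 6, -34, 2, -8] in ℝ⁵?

2

Put the 5×4 matrix [u₁|u₂|u₃|u₄] into echelon form.
There are 2 pivot columns, so rank = 2.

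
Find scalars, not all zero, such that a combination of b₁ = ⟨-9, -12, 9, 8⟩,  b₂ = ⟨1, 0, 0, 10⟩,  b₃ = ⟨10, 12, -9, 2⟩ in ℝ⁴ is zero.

b₁ - b₂ + b₃ = 0

Solve the homogeneous system with b₁, b₂, b₃ as columns by row-reducing the coefficient matrix.
The free variable yields coefficients (1, -1, 1) (any nonzero multiple also works).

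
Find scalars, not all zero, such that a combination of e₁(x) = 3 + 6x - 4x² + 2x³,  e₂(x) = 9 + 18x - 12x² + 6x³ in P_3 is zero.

3e₁ - e₂ = 0

Write each element as a vector in ℝ⁴ using {1, x, …, x³}.
Set up α₁e₁ + α₂e₂ = 0 and solve the homogeneous system.
One solution (up to scaling) is (3, -1).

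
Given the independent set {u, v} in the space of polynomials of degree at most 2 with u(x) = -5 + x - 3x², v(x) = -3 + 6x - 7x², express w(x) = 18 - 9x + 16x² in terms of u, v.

w = -3u - v

Take coordinate vectors relative to {1, x, x²}.
Since u, v are independent, the coefficients expressing w are uniquely determined by a linear system.
The system has the unique solution (c₁, c₂) = (-3, -1).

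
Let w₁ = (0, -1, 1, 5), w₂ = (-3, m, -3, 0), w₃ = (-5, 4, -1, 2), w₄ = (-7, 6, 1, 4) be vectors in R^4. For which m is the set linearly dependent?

Dependence holds iff the 4×4 matrix [w₁ w₂ w₃ w₄] is singular.
Expanding, det = 108 - 54*m.
This vanishes exactly when m = 2.

m = 2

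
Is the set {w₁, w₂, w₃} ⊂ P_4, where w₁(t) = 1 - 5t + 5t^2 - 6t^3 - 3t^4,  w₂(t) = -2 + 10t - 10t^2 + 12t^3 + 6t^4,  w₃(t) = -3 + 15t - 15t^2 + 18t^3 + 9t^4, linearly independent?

linearly dependent

Take coordinates with respect to the standard basis {1, t, …, t^4}.
Place the vectors as rows of a 3×5 matrix and reduce to echelon form.
The reduction yields 1 nonzero row, so the rank is 1.
Since rank 1 < 3, the set is linearly dependent.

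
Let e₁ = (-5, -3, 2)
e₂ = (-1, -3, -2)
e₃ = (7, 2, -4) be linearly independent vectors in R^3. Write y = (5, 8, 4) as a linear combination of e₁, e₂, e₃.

Write y = a₁e₁ + … + a₃e₃ and equate components.
Row-reducing the augmented matrix gives the unique coefficients (a₁, a₂, a₃) = (1, -3, 1).

y = e₁ - 3e₂ + e₃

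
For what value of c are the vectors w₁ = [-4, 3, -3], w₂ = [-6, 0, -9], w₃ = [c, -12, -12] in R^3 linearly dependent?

c = 0

Dependence holds iff the 3×3 matrix [w₁ w₂ w₃] is singular.
Expanding, det = -27*c.
Solving -27*c = 0 yields c = 0.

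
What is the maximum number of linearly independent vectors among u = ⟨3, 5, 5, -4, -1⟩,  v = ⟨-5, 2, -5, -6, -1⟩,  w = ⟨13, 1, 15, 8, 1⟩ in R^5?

2

Put the 5×3 matrix [u|v|w] into echelon form.
Exactly 2 pivots survive; hence the rank is 2.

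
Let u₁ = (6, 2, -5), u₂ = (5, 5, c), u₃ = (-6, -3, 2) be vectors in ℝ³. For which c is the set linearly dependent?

c = 35/6

The set is linearly dependent precisely when det[u₁; u₂; u₃] = 0.
The determinant works out to 6*c - 35.
Setting this to zero gives c = 35/6.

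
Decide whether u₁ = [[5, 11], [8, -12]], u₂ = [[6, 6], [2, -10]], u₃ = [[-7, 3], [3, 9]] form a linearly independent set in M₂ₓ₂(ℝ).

Write each element as a coordinate vector in ℝ⁴ using {E₁₁, E₁₂, E₂₁, E₂₂}.
Row-reduce the matrix whose columns are u₁, u₂, u₃.
The reduction yields 3 nonzero rows, so the rank is 3.
Since rank = 3 (the number of vectors), the set is linearly independent.

linearly independent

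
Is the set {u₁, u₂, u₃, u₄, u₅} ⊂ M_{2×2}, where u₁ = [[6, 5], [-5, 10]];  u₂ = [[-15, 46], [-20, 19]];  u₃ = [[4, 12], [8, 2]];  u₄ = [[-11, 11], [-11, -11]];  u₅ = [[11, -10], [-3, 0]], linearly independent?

linearly dependent

Write each element as a coordinate vector in ℝ⁴ using {E₁₁, E₁₂, E₂₁, E₂₂}.
There are 5 vectors in a 4-dimensional space, so they cannot be linearly independent.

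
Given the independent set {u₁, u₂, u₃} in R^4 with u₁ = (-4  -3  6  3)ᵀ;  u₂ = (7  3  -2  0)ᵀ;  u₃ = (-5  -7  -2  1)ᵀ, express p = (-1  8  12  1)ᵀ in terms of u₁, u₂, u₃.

Write p = α₁u₁ + … + α₃u₃ and equate components.
Back-substitution yields (α₁, α₂, α₃) = (1, -1, -2).

p = u₁ - u₂ - 2u₃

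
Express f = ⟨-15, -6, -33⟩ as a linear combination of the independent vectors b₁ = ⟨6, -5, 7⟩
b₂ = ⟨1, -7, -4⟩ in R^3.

f = -3b₁ + 3b₂

Set up the augmented matrix [b₁ | b₂ | f] and row-reduce.
Row-reducing the augmented matrix gives the unique coefficients (α₁, α₂) = (-3, 3).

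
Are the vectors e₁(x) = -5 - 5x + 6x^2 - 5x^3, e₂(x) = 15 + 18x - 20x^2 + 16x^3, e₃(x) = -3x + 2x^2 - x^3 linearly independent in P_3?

Write each element as a coordinate vector in ℝ⁴ using {1, x, …, x^3}.
Place the vectors as rows of a 3×4 matrix and reduce to echelon form.
The reduction yields 2 nonzero rows, so the rank is 2.
Since rank 2 < 3, the set is linearly dependent.
Indeed 3e₁ + e₂ + e₃ = 0.

linearly dependent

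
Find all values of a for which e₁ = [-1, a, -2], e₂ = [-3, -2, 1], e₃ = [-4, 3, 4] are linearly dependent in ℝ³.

The set is linearly dependent precisely when det[e₁; e₂; e₃] = 0.
The determinant works out to 8*a + 45.
Solving 8*a + 45 = 0 yields a = -45/8.

a = -45/8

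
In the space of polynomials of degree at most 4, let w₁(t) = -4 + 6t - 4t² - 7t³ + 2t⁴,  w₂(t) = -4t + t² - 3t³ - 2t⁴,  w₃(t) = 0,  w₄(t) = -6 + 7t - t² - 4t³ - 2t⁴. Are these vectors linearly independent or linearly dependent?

linearly dependent

Write each element as a coordinate vector in ℝ⁵ using {1, t, …, t⁴}.
One of the vectors is the zero vector, so the set is linearly dependent.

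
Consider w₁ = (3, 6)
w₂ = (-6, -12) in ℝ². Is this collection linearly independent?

One vector is a scalar multiple of another, so the set is dependent.

linearly dependent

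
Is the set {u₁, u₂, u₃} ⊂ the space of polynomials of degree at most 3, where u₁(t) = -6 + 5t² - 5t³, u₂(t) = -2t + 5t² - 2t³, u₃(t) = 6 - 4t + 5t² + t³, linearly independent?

Write each element as a coordinate vector in ℝ⁴ using {1, t, …, t³}.
Row-reduce the matrix whose columns are u₁, u₂, u₃.
The reduction yields 2 nonzero rows, so the rank is 2.
Since rank 2 < 3, the set is linearly dependent.

linearly dependent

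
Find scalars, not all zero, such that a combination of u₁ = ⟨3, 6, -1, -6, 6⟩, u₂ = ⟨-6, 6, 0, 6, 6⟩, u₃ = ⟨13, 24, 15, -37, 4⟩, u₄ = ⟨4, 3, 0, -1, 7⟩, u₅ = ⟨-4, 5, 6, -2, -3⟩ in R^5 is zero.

3u₁ - 2u₂ - u₃ + u₄ + 3u₅ = 0

Write the vectors as columns of a matrix and find a nonzero vector in its null space.
One solution (up to scaling) is (3, -2, -1, 1, 3).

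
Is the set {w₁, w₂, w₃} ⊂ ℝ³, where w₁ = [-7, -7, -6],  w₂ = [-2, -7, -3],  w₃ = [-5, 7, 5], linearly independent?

Place the vectors as rows of a 3×3 matrix and reduce to echelon form.
The reduction yields 3 nonzero rows, so the rank is 3.
Since rank = 3 (the number of vectors), the set is linearly independent.

linearly independent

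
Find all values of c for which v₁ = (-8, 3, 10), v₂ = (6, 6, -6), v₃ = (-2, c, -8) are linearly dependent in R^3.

c = -57

Place the vectors as rows of a 3×3 matrix; dependence ⇔ determinant zero.
Expanding, det = 12*c + 684.
This vanishes exactly when c = -57.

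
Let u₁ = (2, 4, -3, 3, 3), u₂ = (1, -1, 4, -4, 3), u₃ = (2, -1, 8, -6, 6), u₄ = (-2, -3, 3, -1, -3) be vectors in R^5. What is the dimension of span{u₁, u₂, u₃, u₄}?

dim = 3

Apply Gaussian elimination to the matrix whose rows are u₁, u₂, u₃, u₄.
Exactly 3 pivots survive; hence the rank is 3.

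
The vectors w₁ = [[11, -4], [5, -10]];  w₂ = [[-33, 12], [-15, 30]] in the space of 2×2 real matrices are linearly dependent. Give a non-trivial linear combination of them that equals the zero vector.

Take coordinates with respect to {E₁₁, E₁₂, E₂₁, E₂₂}.
Solve the homogeneous system with w₁, w₂ as columns by row-reducing the coefficient matrix.
The free variable yields coefficients (3, 1) (any nonzero multiple also works).

3w₁ + w₂ = 0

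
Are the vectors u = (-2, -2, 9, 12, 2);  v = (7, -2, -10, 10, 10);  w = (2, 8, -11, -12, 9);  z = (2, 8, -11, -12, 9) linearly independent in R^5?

Place the vectors as rows of a 4×5 matrix and reduce to echelon form.
The reduction yields 3 nonzero rows, so the rank is 3.
Since rank 3 < 4, the set is linearly dependent.
Indeed w - z = 0.

linearly dependent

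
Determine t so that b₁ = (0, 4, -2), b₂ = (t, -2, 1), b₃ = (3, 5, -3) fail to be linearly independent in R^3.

t = 0

The vectors are dependent exactly when the determinant of the matrix with rows b₁, b₂, b₃ vanishes.
Cofactor expansion gives det = 2*t.
Setting this to zero gives t = 0.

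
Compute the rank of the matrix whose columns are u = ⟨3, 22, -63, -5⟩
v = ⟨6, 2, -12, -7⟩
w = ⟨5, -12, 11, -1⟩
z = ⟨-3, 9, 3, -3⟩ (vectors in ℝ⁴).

3

Put the 4×4 matrix [u|v|w|z] into echelon form.
There are 3 pivot columns, so rank = 3.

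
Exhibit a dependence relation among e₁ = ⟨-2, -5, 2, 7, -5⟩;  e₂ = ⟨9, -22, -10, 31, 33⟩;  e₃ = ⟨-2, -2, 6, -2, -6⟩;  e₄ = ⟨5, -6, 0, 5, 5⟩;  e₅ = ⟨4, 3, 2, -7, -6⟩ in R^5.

Solve the homogeneous system with e₁, e₂, e₃, e₄, e₅ as columns by row-reducing the coefficient matrix.
A generator of the null space is (0, 1, 1, -3, 2).

e₂ + e₃ - 3e₄ + 2e₅ = 0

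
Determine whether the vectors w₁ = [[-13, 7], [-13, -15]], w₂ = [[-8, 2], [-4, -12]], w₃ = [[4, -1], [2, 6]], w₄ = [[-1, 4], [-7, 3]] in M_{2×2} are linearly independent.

Write each element as a coordinate vector in ℝ⁴ using {E₁₁, E₁₂, E₂₁, E₂₂}.
Place the vectors as rows of a 4×4 matrix and reduce to echelon form.
The reduction yields 2 nonzero rows, so the rank is 2.
Since rank 2 < 4, the set is linearly dependent.
Indeed w₂ + 2w₃ = 0.

linearly dependent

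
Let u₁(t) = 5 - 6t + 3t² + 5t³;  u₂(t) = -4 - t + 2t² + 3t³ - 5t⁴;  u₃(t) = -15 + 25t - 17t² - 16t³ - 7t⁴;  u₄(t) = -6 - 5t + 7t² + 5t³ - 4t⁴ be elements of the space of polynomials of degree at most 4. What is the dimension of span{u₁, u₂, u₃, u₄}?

3

Pass to coordinate vectors with respect to the basis {1, t, …, t⁴}.
Row-reduce the 4×5 matrix with these as rows.
Reduction leaves 3 leading entries, giving rank 3.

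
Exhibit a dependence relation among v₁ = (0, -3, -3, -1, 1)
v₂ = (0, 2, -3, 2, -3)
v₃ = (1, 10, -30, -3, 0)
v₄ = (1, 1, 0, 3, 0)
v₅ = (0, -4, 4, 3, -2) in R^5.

Solve the homogeneous system with v₁, v₂, v₃, v₄, v₅ as columns by row-reducing the coefficient matrix.
The free variable yields coefficients (3, 3, -1, 1, -3) (any nonzero multiple also works).

3v₁ + 3v₂ - v₃ + v₄ - 3v₅ = 0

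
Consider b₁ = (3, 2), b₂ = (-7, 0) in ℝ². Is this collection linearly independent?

linearly independent

Place the vectors as rows of a 2×2 matrix and reduce to echelon form.
The reduction yields 2 nonzero rows, so the rank is 2.
Since rank = 2 (the number of vectors), the set is linearly independent.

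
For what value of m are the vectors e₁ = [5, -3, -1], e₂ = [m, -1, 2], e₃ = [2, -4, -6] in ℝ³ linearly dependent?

The set is linearly dependent precisely when det[e₁; e₂; e₃] = 0.
Cofactor expansion gives det = 56 - 14*m.
This vanishes exactly when m = 4.

m = 4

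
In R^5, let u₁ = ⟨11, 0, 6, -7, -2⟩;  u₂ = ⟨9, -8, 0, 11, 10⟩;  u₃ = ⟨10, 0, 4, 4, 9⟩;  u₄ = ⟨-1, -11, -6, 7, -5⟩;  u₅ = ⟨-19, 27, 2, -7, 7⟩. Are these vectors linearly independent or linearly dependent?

linearly dependent

The matrix [u₁|u₂|u₃|u₄|u₅] has determinant 0.
A zero determinant means the columns are linearly dependent.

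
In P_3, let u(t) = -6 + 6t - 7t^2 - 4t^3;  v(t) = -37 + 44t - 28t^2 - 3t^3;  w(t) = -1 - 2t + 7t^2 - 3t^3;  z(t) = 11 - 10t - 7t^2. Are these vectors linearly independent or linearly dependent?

linearly dependent

Take coordinates with respect to the standard basis {1, t, …, t^3}.
Row-reduce the matrix whose columns are u, v, w, z.
The reduction yields 3 nonzero rows, so the rank is 3.
Since rank 3 < 4, the set is linearly dependent.
Indeed 3u - v - 3w - 2z = 0.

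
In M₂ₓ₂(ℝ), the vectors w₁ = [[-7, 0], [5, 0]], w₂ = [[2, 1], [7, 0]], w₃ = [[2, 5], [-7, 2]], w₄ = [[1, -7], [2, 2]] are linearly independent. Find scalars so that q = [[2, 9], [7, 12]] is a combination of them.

Work in coordinates with respect to the standard basis {E₁₁, E₁₂, E₂₁, E₂₂}.
Set up the augmented matrix [w₁ | w₂ | w₃ | w₄ | q] and row-reduce.
Row-reducing the augmented matrix gives the unique coefficients (α₁, …, α₄) = (2, 3, 4, 2).

q = 2w₁ + 3w₂ + 4w₃ + 2w₄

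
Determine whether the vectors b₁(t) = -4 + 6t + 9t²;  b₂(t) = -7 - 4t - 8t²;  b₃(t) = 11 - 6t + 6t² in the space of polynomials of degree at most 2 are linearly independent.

linearly independent

Write each element as a coordinate vector in ℝ³ using {1, t, t²}.
The matrix [b₁|b₂|b₃] has determinant 786.
A nonzero determinant means the columns are linearly independent.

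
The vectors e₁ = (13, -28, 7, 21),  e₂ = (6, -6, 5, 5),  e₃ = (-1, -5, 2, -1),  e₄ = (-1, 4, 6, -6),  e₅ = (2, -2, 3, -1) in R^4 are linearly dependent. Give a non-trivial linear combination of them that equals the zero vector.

Row-reduce the matrix with e₁, e₂, e₃, e₄, e₅ as columns; the null space gives the coefficients.
The free variable yields coefficients (1, -3, -2, 1, 2) (any nonzero multiple also works).

e₁ - 3e₂ - 2e₃ + e₄ + 2e₅ = 0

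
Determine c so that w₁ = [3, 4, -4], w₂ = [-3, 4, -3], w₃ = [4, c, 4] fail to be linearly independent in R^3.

c = -16/3

Place the vectors as rows of a 3×3 matrix; dependence ⇔ determinant zero.
Cofactor expansion gives det = 21*c + 112.
Solving 21*c + 112 = 0 yields c = -16/3.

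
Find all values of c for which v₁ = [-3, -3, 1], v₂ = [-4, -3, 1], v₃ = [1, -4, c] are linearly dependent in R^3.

Dependence holds iff the 3×3 matrix [v₁ v₂ v₃] is singular.
The determinant works out to 4 - 3*c.
Setting this to zero gives c = 4/3.

c = 4/3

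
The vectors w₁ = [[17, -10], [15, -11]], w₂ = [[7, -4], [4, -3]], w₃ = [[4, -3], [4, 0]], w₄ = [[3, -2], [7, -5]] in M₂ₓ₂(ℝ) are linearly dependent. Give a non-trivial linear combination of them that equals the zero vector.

Pass to coordinate vectors relative to the basis {E₁₁, E₁₂, E₂₁, E₂₂}.
Set up α₁w₁ + … + α₄w₄ = 0 and solve the homogeneous system.
A generator of the null space is (1, -2, 0, -1).

w₁ - 2w₂ - w₄ = 0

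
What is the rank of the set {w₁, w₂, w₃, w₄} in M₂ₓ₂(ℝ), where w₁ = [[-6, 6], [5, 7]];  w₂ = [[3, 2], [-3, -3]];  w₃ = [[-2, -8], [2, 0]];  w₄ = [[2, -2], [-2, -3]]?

3

Pass to coordinate vectors with respect to the basis {E₁₁, E₁₂, E₂₁, E₂₂}.
Put the 4×4 matrix [w₁|w₂|w₃|w₄] into echelon form.
Exactly 3 pivots survive; hence the rank is 3.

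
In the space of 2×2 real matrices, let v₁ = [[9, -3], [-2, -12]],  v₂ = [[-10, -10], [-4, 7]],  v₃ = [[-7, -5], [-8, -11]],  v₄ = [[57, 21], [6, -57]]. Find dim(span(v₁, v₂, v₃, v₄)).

3

Represent each element by its coordinate vector in ℝ⁴.
Put the 4×4 matrix [v₁|v₂|v₃|v₄] into echelon form.
Exactly 3 pivots survive; hence the rank is 3.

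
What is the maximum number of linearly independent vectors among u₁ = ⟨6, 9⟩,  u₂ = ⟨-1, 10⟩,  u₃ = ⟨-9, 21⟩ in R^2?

Row-reduce the 3×2 matrix with these as rows.
The echelon form has 2 nonzero rows, so the rank is 2.
(With 3 elements in a 2-dimensional space the rank is at most 2.)

2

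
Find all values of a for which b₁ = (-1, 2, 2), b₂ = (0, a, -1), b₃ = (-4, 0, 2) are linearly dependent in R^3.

a = -4/3

The set is linearly dependent precisely when det[b₁; b₂; b₃] = 0.
The determinant works out to 6*a + 8.
Setting this to zero gives a = -4/3.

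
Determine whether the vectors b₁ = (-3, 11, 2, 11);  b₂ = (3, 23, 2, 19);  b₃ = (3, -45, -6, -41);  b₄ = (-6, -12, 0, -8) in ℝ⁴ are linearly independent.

Place the vectors as rows of a 4×4 matrix and reduce to echelon form.
The reduction yields 2 nonzero rows, so the rank is 2.
Since rank 2 < 4, the set is linearly dependent.

linearly dependent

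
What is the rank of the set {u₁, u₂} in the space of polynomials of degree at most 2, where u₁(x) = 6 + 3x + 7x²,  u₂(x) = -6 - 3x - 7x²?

Pass to coordinate vectors with respect to the basis {1, x, x²}.
Apply Gaussian elimination to the matrix whose rows are u₁, u₂.
Exactly 1 pivot survives; hence the rank is 1.

rank 1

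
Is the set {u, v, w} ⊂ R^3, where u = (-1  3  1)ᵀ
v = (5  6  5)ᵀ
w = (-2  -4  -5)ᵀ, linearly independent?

Row-reduce the matrix whose columns are u, v, w.
The reduction yields 3 nonzero rows, so the rank is 3.
Since rank = 3 (the number of vectors), the set is linearly independent.

linearly independent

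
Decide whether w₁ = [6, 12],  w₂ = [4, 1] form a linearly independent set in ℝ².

Form the 2×2 matrix with these as columns; its determinant is -42.
A nonzero determinant means the columns are linearly independent.

linearly independent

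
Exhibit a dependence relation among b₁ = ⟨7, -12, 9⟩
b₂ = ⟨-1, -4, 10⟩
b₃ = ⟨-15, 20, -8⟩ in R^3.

Write the vectors as columns of a matrix and find a nonzero vector in its null space.
A generator of the null space is (2, -1, 1).

2b₁ - b₂ + b₃ = 0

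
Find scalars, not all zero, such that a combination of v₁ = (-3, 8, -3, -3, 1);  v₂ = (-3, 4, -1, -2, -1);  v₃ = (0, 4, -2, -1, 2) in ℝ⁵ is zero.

Write the vectors as columns of a matrix and find a nonzero vector in its null space.
The free variable yields coefficients (1, -1, -1) (any nonzero multiple also works).

v₁ - v₂ - v₃ = 0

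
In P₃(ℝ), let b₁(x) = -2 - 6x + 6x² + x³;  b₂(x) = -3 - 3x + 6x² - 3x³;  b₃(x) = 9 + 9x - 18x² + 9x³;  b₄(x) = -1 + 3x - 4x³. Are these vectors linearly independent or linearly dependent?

linearly dependent

Write each element as a coordinate vector in ℝ⁴ using {1, x, …, x³}.
Place the vectors as rows of a 4×4 matrix and reduce to echelon form.
The reduction yields 2 nonzero rows, so the rank is 2.
Since rank 2 < 4, the set is linearly dependent.
Indeed 3b₂ + b₃ = 0.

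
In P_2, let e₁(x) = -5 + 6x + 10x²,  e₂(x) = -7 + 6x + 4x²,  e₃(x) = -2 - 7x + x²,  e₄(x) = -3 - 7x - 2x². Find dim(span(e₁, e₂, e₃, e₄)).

Pass to coordinate vectors with respect to the basis {1, x, x²}.
Apply Gaussian elimination to the matrix whose rows are e₁, e₂, e₃, e₄.
Reduction leaves 3 leading entries, giving rank 3.
(With 4 elements in a 3-dimensional space the rank is at most 3.)

dim = 3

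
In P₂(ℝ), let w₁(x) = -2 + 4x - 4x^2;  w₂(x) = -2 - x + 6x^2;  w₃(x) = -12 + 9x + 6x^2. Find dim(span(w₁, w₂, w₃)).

Use coordinates relative to {1, x, x^2}.
Put the 3×3 matrix [w₁|w₂|w₃] into echelon form.
There are 2 pivot columns, so rank = 2.

dim = 2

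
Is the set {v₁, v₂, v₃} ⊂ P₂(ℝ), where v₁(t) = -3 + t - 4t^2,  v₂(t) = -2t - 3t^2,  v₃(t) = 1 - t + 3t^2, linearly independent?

Write each element as a coordinate vector in ℝ³ using {1, t, t^2}.
The matrix [v₁|v₂|v₃] has determinant 16.
A nonzero determinant means the columns are linearly independent.

linearly independent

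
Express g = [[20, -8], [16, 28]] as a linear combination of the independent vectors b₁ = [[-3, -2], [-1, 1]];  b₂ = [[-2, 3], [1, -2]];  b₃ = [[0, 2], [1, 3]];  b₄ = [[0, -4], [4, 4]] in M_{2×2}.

g = -4b₁ - 4b₂ + 4b₃ + 3b₄

Identify each element with its coordinate vector in ℝ⁴ via {E₁₁, E₁₂, E₂₁, E₂₂}.
Write g = α₁b₁ + … + α₄b₄ and equate components.
The system has the unique solution (α₁, …, α₄) = (-4, -4, 4, 3).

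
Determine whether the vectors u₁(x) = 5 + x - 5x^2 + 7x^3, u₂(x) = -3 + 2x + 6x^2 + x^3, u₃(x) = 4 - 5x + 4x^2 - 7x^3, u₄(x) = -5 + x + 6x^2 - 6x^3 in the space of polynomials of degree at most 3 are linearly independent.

linearly independent

Write each element as a coordinate vector in ℝ⁴ using {1, x, …, x^3}.
Row-reduce the matrix whose columns are u₁, u₂, u₃, u₄.
The reduction yields 4 nonzero rows, so the rank is 4.
Since rank = 4 (the number of vectors), the set is linearly independent.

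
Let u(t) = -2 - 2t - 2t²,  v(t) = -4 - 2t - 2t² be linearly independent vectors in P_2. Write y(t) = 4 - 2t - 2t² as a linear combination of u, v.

y = 4u - 3v

Work in coordinates with respect to the standard basis {1, t, t²}.
Write y = a₁u + a₂v and equate components.
The system has the unique solution (a₁, a₂) = (4, -3).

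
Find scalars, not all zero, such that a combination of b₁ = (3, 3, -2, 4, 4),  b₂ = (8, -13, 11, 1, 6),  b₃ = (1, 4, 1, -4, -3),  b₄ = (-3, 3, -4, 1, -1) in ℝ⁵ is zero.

Write the vectors as columns of a matrix and find a nonzero vector in its null space.
The free variable yields coefficients (0, 1, 1, 3) (any nonzero multiple also works).

b₂ + b₃ + 3b₄ = 0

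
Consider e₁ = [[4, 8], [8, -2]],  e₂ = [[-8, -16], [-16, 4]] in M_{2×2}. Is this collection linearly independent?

Take coordinates with respect to the standard basis {E₁₁, E₁₂, E₂₁, E₂₂}.
Place the vectors as rows of a 2×4 matrix and reduce to echelon form.
The reduction yields 1 nonzero row, so the rank is 1.
Since rank 1 < 2, the set is linearly dependent.

linearly dependent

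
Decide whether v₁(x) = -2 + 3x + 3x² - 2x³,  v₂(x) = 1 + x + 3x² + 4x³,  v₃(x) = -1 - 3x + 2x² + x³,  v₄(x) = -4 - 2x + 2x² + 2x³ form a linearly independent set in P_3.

Take coordinates with respect to the standard basis {1, x, …, x³}.
The matrix [v₁|v₂|v₃|v₄] has determinant -286.
A nonzero determinant means the columns are linearly independent.

linearly independent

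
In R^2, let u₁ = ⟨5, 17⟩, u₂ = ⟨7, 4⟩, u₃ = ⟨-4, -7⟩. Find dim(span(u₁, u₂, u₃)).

Form the matrix with u₁, u₂, u₃ as columns and reduce.
Exactly 2 pivots survive; hence the rank is 2.
(With 3 elements in a 2-dimensional space the rank is at most 2.)

2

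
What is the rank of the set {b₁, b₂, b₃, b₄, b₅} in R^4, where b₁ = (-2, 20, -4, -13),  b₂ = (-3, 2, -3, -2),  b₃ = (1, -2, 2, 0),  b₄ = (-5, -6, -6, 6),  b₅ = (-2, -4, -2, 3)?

Form the matrix with b₁, b₂, b₃, b₄, b₅ as columns and reduce.
The echelon form has 3 nonzero rows, so the rank is 3.
(With 5 elements in a 4-dimensional space the rank is at most 4.)

rank 3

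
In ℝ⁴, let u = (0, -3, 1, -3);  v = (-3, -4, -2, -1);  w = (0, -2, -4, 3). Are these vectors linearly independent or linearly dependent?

Row-reduce the matrix whose columns are u, v, w.
The reduction yields 3 nonzero rows, so the rank is 3.
Since rank = 3 (the number of vectors), the set is linearly independent.

linearly independent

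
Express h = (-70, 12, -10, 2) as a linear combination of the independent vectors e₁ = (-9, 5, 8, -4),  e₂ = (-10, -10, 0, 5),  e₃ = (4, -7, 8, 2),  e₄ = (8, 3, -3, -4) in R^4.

h = 2e₁ + 2e₂ - 4e₃ - 2e₄

Set up the augmented matrix [e₁ | e₂ | e₃ | e₄ | h] and row-reduce.
Row-reducing the augmented matrix gives the unique coefficients (c₁, …, c₄) = (2, 2, -4, -2).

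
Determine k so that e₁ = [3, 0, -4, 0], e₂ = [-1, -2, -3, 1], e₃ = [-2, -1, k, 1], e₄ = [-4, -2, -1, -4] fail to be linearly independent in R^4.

Place the vectors as rows of a 4×4 matrix; dependence ⇔ determinant zero.
Expanding, det = 30*k - 21.
This vanishes exactly when k = 7/10.

k = 7/10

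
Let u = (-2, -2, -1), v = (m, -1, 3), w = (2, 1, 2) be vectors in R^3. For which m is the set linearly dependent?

Dependence holds iff the 3×3 matrix [u v w] is singular.
Cofactor expansion gives det = 3*m - 4.
This vanishes exactly when m = 4/3.

m = 4/3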